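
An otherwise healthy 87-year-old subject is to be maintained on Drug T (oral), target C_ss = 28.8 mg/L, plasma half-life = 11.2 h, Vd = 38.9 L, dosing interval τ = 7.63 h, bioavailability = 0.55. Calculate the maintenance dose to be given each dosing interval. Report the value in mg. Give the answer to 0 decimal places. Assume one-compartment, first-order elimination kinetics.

962 mg

k = ln2 / t½ = 0.693147 / 11.2 = 0.06189 h⁻¹
CL = k × Vd = 0.06189 × 38.9 = 2.408 L/h
At steady state, F × (Dose/τ) = Css × CL.
Dose = Css × CL × τ / F = 28.8 × 2.408 × 7.63 / 0.55 = 962.1 mg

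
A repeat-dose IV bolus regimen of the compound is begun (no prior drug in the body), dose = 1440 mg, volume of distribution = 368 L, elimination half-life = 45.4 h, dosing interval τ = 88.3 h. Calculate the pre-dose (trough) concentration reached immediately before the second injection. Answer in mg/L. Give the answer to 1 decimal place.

1.0 mg/L

C₀ per dose = Dose / Vd = 1440 / 368 = 3.913 mg/L
k = ln2 / t½ = 0.693147 / 45.4 = 0.01527 h⁻¹
Fraction remaining after one interval: r = e^(−kτ) = e^(−0.01527 × 88.3) = 0.2597
Before dose 2, 1 dose has been given (aged 1τ).
C_trough = C₀ × r = 3.913 × 0.2597 = 1.016 mg/L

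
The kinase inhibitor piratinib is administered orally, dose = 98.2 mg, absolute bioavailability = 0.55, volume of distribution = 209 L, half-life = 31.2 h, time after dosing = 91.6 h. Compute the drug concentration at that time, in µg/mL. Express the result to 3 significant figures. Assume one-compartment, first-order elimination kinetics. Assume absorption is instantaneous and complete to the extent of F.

Amount reaching circulation = F × Dose = 0.55 × 98.20 = 54.01 mg
C₀ = F·Dose / Vd = 54.01 / 209 = 0.2584 mg/L
k = ln2 / t½ = 0.693147 / 31.2 = 0.02222 h⁻¹
C = C₀ · e^(−k·t) = 0.2584 × e^(−0.02222 × 91.6)
  = 0.2584 × 0.1306 = 0.03375 mg/L
(0.03375 mg/L = 0.03375 µg/mL)

0.0338 µg/mL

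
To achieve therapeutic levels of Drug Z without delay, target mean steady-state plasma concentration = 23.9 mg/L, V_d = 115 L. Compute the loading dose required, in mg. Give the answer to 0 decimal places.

2749 mg

LD = Css × Vd = 23.9 × 115 = 2749 mg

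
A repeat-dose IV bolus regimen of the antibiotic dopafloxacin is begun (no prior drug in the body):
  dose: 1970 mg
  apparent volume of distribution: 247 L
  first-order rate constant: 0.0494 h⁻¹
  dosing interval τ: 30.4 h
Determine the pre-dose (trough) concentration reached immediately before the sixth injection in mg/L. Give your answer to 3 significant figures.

C₀ per dose = Dose / Vd = 1970 / 247 = 7.976 mg/L
Fraction remaining after one interval: r = e^(−kτ) = e^(−0.04940 × 30.4) = 0.2227
Before dose 6, 5 doses have been given (aged 1τ, 2τ, 3τ, 4τ, 5τ).
C_trough = C₀ × (r + r² + … + r^5) = C₀ × r(1−r^5)/(1−r)
        = 7.976 × 0.2227 × (1 − 0.0005478) / (1 − 0.2227) = 2.284 mg/L

2.28 mg/L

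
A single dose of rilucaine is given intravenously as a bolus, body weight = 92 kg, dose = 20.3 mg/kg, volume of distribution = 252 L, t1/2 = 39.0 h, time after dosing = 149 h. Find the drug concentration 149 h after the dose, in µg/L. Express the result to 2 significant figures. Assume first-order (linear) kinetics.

520 µg/L

Total dose = 20.3 × 92 = 1868 mg
C₀ = Dose / Vd = 1868 / 252 = 7.413 mg/L
k = ln2 / t½ = 0.693147 / 39.0 = 0.01777 h⁻¹
C = C₀ · e^(−k·t) = 7.413 × e^(−0.01777 × 149)
  = 7.413 × 0.07081 = 0.5249 mg/L
Convert: 0.5249 mg/L × 1000 = 524.9 µg/L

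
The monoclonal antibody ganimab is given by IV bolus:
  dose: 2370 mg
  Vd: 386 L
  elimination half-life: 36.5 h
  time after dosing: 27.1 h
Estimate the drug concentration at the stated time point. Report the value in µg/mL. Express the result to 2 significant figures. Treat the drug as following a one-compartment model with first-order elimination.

3.7 µg/mL

C₀ = Dose / Vd = 2370 / 386 = 6.140 mg/L
k = ln2 / t½ = 0.693147 / 36.5 = 0.01899 h⁻¹
C = C₀ · e^(−k·t) = 6.140 × e^(−0.01899 × 27.1)
  = 6.140 × 0.5977 = 3.670 mg/L
(3.670 mg/L = 3.670 µg/mL)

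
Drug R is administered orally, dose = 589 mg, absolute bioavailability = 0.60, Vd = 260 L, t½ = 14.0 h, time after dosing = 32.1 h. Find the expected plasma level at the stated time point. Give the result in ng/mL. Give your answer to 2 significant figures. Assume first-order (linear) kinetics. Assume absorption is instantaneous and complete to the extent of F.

Amount reaching circulation = F × Dose = 0.60 × 589.0 = 353.4 mg
C₀ = F·Dose / Vd = 353.4 / 260 = 1.359 mg/L
k = ln2 / t½ = 0.693147 / 14.0 = 0.04951 h⁻¹
C = C₀ · e^(−k·t) = 1.359 × e^(−0.04951 × 32.1)
  = 1.359 × 0.2041 = 0.2774 mg/L
Convert: 0.2774 mg/L × 1000 = 277.4 ng/mL

280 ng/mL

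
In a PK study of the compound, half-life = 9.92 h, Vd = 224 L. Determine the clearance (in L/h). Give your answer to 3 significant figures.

15.7 L/h

k = ln2 / t½ = 0.693147 / 9.92 = 0.06987 h⁻¹
CL = k × Vd = 0.06987 × 224 = 15.65 L/h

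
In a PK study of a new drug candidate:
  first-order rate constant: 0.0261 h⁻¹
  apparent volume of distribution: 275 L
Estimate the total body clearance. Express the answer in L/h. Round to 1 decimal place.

7.2 L/h

CL = k × Vd = 0.0261 × 275 = 7.178 L/h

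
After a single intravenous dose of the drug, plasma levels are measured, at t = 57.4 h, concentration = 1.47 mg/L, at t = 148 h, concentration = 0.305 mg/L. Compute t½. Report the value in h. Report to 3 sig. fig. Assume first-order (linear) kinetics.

39.9 h

k = ln(C₁/C₂) / (t₂ − t₁) = ln(1.47/0.305) / (148 − 57.4)
  = 1.573 / 90.60 = 0.01736 h⁻¹
t½ = ln2 / k = 0.693147 / 0.01736 = 39.93 h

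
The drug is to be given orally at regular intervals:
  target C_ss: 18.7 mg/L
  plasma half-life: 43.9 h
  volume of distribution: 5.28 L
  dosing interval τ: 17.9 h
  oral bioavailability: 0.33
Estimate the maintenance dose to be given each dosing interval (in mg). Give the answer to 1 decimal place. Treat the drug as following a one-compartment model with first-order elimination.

k = ln2 / t½ = 0.693147 / 43.9 = 0.01579 h⁻¹
CL = k × Vd = 0.01579 × 5.28 = 0.08337 L/h
At steady state, F × (Dose/τ) = Css × CL.
Dose = Css × CL × τ / F = 18.7 × 0.08337 × 17.9 / 0.33 = 84.56 mg

84.6 mg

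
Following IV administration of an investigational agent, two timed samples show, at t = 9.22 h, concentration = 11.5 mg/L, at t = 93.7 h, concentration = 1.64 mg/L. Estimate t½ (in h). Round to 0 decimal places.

k = ln(C₁/C₂) / (t₂ − t₁) = ln(11.5/1.64) / (93.7 − 9.22)
  = 1.948 / 84.48 = 0.02306 h⁻¹
t½ = ln2 / k = 0.693147 / 0.02306 = 30.06 h

30 h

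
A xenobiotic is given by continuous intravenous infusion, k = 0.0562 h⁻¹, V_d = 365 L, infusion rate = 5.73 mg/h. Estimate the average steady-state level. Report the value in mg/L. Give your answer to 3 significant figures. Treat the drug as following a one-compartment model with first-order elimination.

CL = k × Vd = 0.05620 × 365 = 20.51 L/h
At steady state Css = R₀ / CL = 5.73 / 20.51 = 0.2794 mg/L

0.279 mg/L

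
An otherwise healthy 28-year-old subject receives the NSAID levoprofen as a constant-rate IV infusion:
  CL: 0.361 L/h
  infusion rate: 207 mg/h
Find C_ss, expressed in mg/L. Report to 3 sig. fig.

573 mg/L

At steady state Css = R₀ / CL = 207 / 0.3610 = 573.4 mg/L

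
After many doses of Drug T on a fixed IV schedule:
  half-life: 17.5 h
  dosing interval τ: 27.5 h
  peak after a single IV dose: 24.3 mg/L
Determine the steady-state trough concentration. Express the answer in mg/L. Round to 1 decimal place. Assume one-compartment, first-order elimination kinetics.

12.3 mg/L

k = ln2 / t½ = 0.693147 / 17.5 = 0.03961 h⁻¹
e^(−kτ) = e^(−0.03961 × 27.5) = 0.3365
Accumulation ratio R = 1 / (1 − e^(−kτ)) = 1 / (1 − 0.3365) = 1.507
Steady-state trough = C₀ × R × e^(−kτ) = 24.3 × 1.507 × 0.3365 = 12.32 mg/L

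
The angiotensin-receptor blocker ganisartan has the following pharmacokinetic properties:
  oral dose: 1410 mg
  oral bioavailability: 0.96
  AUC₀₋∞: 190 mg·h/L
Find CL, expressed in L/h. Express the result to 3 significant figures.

7.12 L/h

CL = F·Dose / AUC = 0.96 × 1410 / 190 = 7.124 L/h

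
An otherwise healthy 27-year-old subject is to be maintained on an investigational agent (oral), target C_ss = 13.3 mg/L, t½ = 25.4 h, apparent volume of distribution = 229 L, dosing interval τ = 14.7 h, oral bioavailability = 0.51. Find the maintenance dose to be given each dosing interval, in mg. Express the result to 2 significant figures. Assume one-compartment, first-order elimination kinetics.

2400 mg

k = ln2 / t½ = 0.693147 / 25.4 = 0.02729 h⁻¹
CL = k × Vd = 0.02729 × 229 = 6.249 L/h
At steady state, F × (Dose/τ) = Css × CL.
Dose = Css × CL × τ / F = 13.3 × 6.249 × 14.7 / 0.51 = 2396 mg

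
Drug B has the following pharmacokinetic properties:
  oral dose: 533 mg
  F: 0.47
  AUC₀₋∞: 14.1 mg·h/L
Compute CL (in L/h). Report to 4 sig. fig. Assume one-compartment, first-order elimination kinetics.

CL = F·Dose / AUC = 0.47 × 533 / 14.1 = 17.77 L/h

17.77 L/h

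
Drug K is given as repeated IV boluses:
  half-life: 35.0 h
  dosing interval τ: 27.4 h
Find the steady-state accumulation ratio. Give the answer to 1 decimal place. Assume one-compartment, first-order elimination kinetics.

2.4

k = ln2 / t½ = 0.693147 / 35.0 = 0.01980 h⁻¹
e^(−kτ) = e^(−0.01980 × 27.4) = 0.5813
Accumulation ratio R = 1 / (1 − e^(−kτ)) = 1 / (1 − 0.5813) = 2.388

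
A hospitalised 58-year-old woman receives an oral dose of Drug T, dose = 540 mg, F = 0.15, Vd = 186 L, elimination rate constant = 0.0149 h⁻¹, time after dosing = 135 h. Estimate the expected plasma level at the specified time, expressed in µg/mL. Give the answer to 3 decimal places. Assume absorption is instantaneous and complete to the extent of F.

Amount reaching circulation = F × Dose = 0.15 × 540.0 = 81.00 mg
C₀ = F·Dose / Vd = 81.00 / 186 = 0.4355 mg/L
C = C₀ · e^(−k·t) = 0.4355 × e^(−0.01490 × 135)
  = 0.4355 × 0.1338 = 0.05827 mg/L
(0.05827 mg/L = 0.05827 µg/mL)

0.058 µg/mL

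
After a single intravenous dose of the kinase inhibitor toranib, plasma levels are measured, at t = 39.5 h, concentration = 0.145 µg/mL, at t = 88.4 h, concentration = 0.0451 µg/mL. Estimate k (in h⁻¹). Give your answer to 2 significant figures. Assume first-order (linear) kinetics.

0.024 h⁻¹

k = ln(C₁/C₂) / (t₂ − t₁) = ln(0.145/0.0451) / (88.4 − 39.5)
  = 1.168 / 48.90 = 0.02389 h⁻¹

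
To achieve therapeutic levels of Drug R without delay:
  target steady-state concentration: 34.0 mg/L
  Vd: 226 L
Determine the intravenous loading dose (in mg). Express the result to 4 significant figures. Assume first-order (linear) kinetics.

LD = Css × Vd = 34.0 × 226 = 7684 mg

7684 mg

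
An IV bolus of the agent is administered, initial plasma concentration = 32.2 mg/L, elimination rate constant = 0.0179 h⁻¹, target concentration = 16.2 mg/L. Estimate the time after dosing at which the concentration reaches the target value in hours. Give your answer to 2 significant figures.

t = ln(C₀ / C) / k = ln(32.20 / 16.2) / 0.01790
  = ln(1.988) / 0.01790 = 0.6871 / 0.01790 = 38.39 h

38 h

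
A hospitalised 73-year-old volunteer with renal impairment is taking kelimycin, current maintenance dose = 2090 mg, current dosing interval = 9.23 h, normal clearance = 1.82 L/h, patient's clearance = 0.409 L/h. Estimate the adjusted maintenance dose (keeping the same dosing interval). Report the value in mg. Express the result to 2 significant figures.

470 mg

To keep the same average steady-state level, dosing rate must scale with clearance.
CL ratio = 0.409 / 1.82 = 0.2247
New dose (same interval) = 2090 × 0.2247 = 469.6 mg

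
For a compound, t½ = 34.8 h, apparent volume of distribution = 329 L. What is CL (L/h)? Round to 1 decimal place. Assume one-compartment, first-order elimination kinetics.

k = ln2 / t½ = 0.693147 / 34.8 = 0.01992 h⁻¹
CL = k × Vd = 0.01992 × 329 = 6.554 L/h

6.6 L/h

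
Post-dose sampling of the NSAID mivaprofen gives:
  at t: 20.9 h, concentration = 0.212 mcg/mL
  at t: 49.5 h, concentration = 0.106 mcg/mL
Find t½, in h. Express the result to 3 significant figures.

28.6 h

k = ln(C₁/C₂) / (t₂ − t₁) = ln(0.212/0.106) / (49.5 − 20.9)
  = 0.6931 / 28.60 = 0.02423 h⁻¹
t½ = ln2 / k = 0.693147 / 0.02423 = 28.61 h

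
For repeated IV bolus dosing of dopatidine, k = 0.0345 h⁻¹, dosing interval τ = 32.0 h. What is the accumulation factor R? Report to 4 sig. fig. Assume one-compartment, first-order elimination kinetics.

e^(−kτ) = e^(−0.03450 × 32.0) = 0.3315
Accumulation ratio R = 1 / (1 − e^(−kτ)) = 1 / (1 − 0.3315) = 1.496

1.496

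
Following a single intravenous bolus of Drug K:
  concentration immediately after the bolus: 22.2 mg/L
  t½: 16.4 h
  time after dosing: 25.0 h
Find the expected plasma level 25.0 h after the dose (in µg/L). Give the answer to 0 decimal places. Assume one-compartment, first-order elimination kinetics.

k = ln2 / t½ = 0.693147 / 16.4 = 0.04227 h⁻¹
C = C₀ · e^(−k·t) = 22.20 × e^(−0.04227 × 25.0)
  = 22.20 × 0.3476 = 7.717 mg/L
Convert: 7.717 mg/L × 1000 = 7717 µg/L

7717 µg/L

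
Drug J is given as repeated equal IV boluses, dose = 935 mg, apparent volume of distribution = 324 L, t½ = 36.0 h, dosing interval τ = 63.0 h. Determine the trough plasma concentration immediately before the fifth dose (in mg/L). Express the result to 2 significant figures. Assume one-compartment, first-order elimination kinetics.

1.2 mg/L

C₀ per dose = Dose / Vd = 935 / 324 = 2.886 mg/L
k = ln2 / t½ = 0.693147 / 36.0 = 0.01925 h⁻¹
Fraction remaining after one interval: r = e^(−kτ) = e^(−0.01925 × 63.0) = 0.2974
Before dose 5, 4 doses have been given (aged 1τ, 2τ, 3τ, 4τ).
C_trough = C₀ × (r + r² + … + r^4) = C₀ × r(1−r^4)/(1−r)
        = 2.886 × 0.2974 × (1 − 0.007823) / (1 − 0.2974) = 1.212 mg/L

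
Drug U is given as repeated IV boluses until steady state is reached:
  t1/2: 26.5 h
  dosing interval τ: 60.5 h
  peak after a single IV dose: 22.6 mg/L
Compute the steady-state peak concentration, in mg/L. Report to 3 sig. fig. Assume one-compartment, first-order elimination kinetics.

28.4 mg/L

k = ln2 / t½ = 0.693147 / 26.5 = 0.02616 h⁻¹
e^(−kτ) = e^(−0.02616 × 60.5) = 0.2054
Accumulation ratio R = 1 / (1 − e^(−kτ)) = 1 / (1 − 0.2054) = 1.258
Steady-state peak = C₀ × R = 22.6 × 1.258 = 28.43 mg/L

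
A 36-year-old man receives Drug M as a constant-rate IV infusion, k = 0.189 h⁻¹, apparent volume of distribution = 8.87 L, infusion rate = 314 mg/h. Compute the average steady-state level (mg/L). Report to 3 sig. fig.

CL = k × Vd = 0.1890 × 8.87 = 1.676 L/h
At steady state Css = R₀ / CL = 314 / 1.676 = 187.4 mg/L

187 mg/L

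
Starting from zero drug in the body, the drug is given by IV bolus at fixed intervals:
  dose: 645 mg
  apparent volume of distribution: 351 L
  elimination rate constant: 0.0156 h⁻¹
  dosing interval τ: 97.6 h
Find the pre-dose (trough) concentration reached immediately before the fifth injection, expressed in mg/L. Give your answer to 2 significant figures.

C₀ per dose = Dose / Vd = 645 / 351 = 1.838 mg/L
Fraction remaining after one interval: r = e^(−kτ) = e^(−0.01560 × 97.6) = 0.2182
Before dose 5, 4 doses have been given (aged 1τ, 2τ, 3τ, 4τ).
C_trough = C₀ × (r + r² + … + r^4) = C₀ × r(1−r^4)/(1−r)
        = 1.838 × 0.2182 × (1 − 0.002267) / (1 − 0.2182) = 0.5118 mg/L

0.51 mg/L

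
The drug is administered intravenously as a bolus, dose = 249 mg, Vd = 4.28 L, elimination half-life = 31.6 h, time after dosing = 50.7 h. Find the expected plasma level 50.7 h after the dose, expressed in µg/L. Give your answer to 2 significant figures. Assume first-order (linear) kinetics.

C₀ = Dose / Vd = 249.0 / 4.28 = 58.18 mg/L
k = ln2 / t½ = 0.693147 / 31.6 = 0.02194 h⁻¹
C = C₀ · e^(−k·t) = 58.18 × e^(−0.02194 × 50.7)
  = 58.18 × 0.3288 = 19.13 mg/L
Convert: 19.13 mg/L × 1000 = 19130 µg/L

19000 µg/L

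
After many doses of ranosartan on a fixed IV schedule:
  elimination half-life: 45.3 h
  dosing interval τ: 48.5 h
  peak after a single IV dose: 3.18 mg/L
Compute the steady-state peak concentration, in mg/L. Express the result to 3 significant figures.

6.07 mg/L

k = ln2 / t½ = 0.693147 / 45.3 = 0.01530 h⁻¹
e^(−kτ) = e^(−0.01530 × 48.5) = 0.4761
Accumulation ratio R = 1 / (1 − e^(−kτ)) = 1 / (1 − 0.4761) = 1.909
Steady-state peak = C₀ × R = 3.18 × 1.909 = 6.071 mg/L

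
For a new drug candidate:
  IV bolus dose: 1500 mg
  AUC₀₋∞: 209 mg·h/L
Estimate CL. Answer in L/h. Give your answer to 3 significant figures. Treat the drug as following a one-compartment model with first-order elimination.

CL = Dose / AUC = 1500 / 209 = 7.177 L/h

7.18 L/h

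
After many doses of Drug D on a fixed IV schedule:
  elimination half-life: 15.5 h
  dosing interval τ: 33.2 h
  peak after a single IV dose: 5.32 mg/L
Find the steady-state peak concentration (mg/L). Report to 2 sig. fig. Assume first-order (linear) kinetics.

6.9 mg/L

k = ln2 / t½ = 0.693147 / 15.5 = 0.04472 h⁻¹
e^(−kτ) = e^(−0.04472 × 33.2) = 0.2266
Accumulation ratio R = 1 / (1 − e^(−kτ)) = 1 / (1 − 0.2266) = 1.293
Steady-state peak = C₀ × R = 5.32 × 1.293 = 6.879 mg/L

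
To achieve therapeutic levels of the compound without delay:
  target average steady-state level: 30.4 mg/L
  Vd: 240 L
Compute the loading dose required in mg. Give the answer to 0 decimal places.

LD = Css × Vd = 30.4 × 240 = 7296 mg

7296 mg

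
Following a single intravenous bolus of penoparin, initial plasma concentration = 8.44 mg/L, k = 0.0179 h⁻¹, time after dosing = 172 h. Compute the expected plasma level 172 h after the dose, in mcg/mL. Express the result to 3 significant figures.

C = C₀ · e^(−k·t) = 8.440 × e^(−0.01790 × 172)
  = 8.440 × 0.04601 = 0.3883 mg/L
(0.3883 mg/L = 0.3883 mcg/mL)

0.388 mcg/mL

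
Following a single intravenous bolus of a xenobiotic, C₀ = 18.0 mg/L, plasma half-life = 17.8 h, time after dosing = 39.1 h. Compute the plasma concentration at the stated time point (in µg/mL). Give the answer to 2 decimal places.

k = ln2 / t½ = 0.693147 / 17.8 = 0.03894 h⁻¹
C = C₀ · e^(−k·t) = 18.00 × e^(−0.03894 × 39.1)
  = 18.00 × 0.2182 = 3.928 mg/L
(3.928 mg/L = 3.928 µg/mL)

3.93 µg/mL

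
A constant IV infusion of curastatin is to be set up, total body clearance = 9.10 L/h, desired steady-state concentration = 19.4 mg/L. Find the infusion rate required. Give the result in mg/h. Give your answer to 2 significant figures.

At steady state, infusion rate R₀ = Css × CL = 19.4 × 9.100 = 176.5 mg/h

180 mg/h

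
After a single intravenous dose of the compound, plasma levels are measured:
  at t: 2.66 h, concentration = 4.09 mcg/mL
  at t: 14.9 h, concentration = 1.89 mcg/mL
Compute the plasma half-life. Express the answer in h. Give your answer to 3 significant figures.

11.0 h

k = ln(C₁/C₂) / (t₂ − t₁) = ln(4.09/1.89) / (14.9 − 2.66)
  = 0.7720 / 12.24 = 0.06307 h⁻¹
t½ = ln2 / k = 0.693147 / 0.06307 = 10.99 h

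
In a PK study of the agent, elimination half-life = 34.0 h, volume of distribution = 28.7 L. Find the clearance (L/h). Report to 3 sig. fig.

0.585 L/h

k = ln2 / t½ = 0.693147 / 34.0 = 0.02039 h⁻¹
CL = k × Vd = 0.02039 × 28.7 = 0.5852 L/h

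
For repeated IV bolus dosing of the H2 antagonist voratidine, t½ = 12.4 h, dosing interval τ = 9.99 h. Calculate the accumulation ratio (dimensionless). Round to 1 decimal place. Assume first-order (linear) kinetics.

2.3

k = ln2 / t½ = 0.693147 / 12.4 = 0.05590 h⁻¹
e^(−kτ) = e^(−0.05590 × 9.99) = 0.5721
Accumulation ratio R = 1 / (1 − e^(−kτ)) = 1 / (1 − 0.5721) = 2.337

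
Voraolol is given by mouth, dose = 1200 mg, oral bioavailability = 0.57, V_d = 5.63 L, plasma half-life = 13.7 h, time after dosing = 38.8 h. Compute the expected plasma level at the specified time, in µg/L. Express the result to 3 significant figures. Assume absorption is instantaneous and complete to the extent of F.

17100 µg/L

Amount reaching circulation = F × Dose = 0.57 × 1200 = 684.0 mg
C₀ = F·Dose / Vd = 684.0 / 5.63 = 121.5 mg/L
k = ln2 / t½ = 0.693147 / 13.7 = 0.05059 h⁻¹
C = C₀ · e^(−k·t) = 121.5 × e^(−0.05059 × 38.8)
  = 121.5 × 0.1405 = 17.07 mg/L
Convert: 17.07 mg/L × 1000 = 17070 µg/L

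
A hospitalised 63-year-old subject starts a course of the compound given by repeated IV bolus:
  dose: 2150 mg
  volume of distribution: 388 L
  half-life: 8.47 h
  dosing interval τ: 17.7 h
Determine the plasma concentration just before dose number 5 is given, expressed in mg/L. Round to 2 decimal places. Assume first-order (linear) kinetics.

1.70 mg/L

C₀ per dose = Dose / Vd = 2150 / 388 = 5.541 mg/L
k = ln2 / t½ = 0.693147 / 8.47 = 0.08184 h⁻¹
Fraction remaining after one interval: r = e^(−kτ) = e^(−0.08184 × 17.7) = 0.2349
Before dose 5, 4 doses have been given (aged 1τ, 2τ, 3τ, 4τ).
C_trough = C₀ × (r + r² + … + r^4) = C₀ × r(1−r^4)/(1−r)
        = 5.541 × 0.2349 × (1 − 0.003045) / (1 − 0.2349) = 1.696 mg/L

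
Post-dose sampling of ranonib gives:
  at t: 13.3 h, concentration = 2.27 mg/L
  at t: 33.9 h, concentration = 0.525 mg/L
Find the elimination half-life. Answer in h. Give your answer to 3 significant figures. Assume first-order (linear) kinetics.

9.75 h

k = ln(C₁/C₂) / (t₂ − t₁) = ln(2.27/0.525) / (33.9 − 13.3)
  = 1.464 / 20.60 = 0.07107 h⁻¹
t½ = ln2 / k = 0.693147 / 0.07107 = 9.753 h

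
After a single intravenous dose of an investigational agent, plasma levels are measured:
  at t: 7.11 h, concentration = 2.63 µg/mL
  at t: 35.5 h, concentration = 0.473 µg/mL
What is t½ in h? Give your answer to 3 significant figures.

k = ln(C₁/C₂) / (t₂ − t₁) = ln(2.63/0.473) / (35.5 − 7.11)
  = 1.716 / 28.39 = 0.06044 h⁻¹
t½ = ln2 / k = 0.693147 / 0.06044 = 11.47 h

11.5 h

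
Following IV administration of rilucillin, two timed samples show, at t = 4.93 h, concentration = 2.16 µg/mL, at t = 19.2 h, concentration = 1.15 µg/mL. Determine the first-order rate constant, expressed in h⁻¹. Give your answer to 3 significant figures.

0.0442 h⁻¹

k = ln(C₁/C₂) / (t₂ − t₁) = ln(2.16/1.15) / (19.2 − 4.93)
  = 0.6303 / 14.27 = 0.04417 h⁻¹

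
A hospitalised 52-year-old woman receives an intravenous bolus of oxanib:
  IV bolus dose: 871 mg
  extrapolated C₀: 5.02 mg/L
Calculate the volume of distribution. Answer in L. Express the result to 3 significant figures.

Vd = Dose / C₀ = 871.0 / 5.02 = 173.5 L

174 L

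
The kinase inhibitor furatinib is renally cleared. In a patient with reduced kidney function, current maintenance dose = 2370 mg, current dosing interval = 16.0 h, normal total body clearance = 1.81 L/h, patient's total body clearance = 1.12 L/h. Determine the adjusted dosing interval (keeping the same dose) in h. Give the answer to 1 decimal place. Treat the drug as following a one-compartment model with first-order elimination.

25.9 h

To keep the same average steady-state level, dosing rate must scale with clearance.
CL ratio = 1.12 / 1.81 = 0.6188
New interval (same dose) = 16.0 / 0.6188 = 25.86 h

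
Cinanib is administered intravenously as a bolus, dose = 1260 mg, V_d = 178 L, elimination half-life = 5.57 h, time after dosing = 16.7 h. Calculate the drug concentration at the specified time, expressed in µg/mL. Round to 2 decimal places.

C₀ = Dose / Vd = 1260 / 178 = 7.079 mg/L
k = ln2 / t½ = 0.693147 / 5.57 = 0.1244 h⁻¹
C = C₀ · e^(−k·t) = 7.079 × e^(−0.1244 × 16.7)
  = 7.079 × 0.1252 = 0.8863 mg/L
(0.8863 mg/L = 0.8863 µg/mL)

0.89 µg/mL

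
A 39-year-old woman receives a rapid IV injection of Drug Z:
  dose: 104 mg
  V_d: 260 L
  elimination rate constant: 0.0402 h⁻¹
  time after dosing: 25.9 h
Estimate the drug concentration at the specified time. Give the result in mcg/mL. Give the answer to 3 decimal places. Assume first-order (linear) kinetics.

0.141 mcg/mL

C₀ = Dose / Vd = 104.0 / 260 = 0.4000 mg/L
C = C₀ · e^(−k·t) = 0.4000 × e^(−0.04020 × 25.9)
  = 0.4000 × 0.3530 = 0.1412 mg/L
(0.1412 mg/L = 0.1412 mcg/mL)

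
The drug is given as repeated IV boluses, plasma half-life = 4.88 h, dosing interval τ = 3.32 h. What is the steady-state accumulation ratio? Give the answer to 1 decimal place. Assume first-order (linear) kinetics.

2.7

k = ln2 / t½ = 0.693147 / 4.88 = 0.1420 h⁻¹
e^(−kτ) = e^(−0.1420 × 3.32) = 0.6241
Accumulation ratio R = 1 / (1 − e^(−kτ)) = 1 / (1 − 0.6241) = 2.660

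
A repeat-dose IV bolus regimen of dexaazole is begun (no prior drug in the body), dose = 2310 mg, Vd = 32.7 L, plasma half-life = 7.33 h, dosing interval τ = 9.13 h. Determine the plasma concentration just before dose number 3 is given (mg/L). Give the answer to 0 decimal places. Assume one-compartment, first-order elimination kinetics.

C₀ per dose = Dose / Vd = 2310 / 32.7 = 70.64 mg/L
k = ln2 / t½ = 0.693147 / 7.33 = 0.09456 h⁻¹
Fraction remaining after one interval: r = e^(−kτ) = e^(−0.09456 × 9.13) = 0.4218
Before dose 3, 2 doses have been given (aged 1τ, 2τ).
C_trough = C₀ × (r + r²) = 70.64 × (0.4218 + 0.1779) = 42.36 mg/L

42 mg/L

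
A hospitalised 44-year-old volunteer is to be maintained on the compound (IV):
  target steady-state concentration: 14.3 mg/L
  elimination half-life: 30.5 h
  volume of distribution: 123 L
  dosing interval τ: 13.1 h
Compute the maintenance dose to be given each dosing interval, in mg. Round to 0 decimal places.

k = ln2 / t½ = 0.693147 / 30.5 = 0.02273 h⁻¹
CL = k × Vd = 0.02273 × 123 = 2.796 L/h
At steady state, Dose/τ = Css × CL.
Dose = Css × CL × τ = 14.3 × 2.796 × 13.1 = 523.8 mg

524 mg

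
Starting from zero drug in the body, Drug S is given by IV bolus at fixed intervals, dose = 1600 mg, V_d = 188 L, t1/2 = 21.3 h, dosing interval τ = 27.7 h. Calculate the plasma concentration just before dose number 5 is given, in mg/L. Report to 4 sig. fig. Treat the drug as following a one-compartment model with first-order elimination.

5.659 mg/L

C₀ per dose = Dose / Vd = 1600 / 188 = 8.511 mg/L
k = ln2 / t½ = 0.693147 / 21.3 = 0.03254 h⁻¹
Fraction remaining after one interval: r = e^(−kτ) = e^(−0.03254 × 27.7) = 0.4060
Before dose 5, 4 doses have been given (aged 1τ, 2τ, 3τ, 4τ).
C_trough = C₀ × (r + r² + … + r^4) = C₀ × r(1−r^4)/(1−r)
        = 8.511 × 0.4060 × (1 − 0.02717) / (1 − 0.4060) = 5.659 mg/L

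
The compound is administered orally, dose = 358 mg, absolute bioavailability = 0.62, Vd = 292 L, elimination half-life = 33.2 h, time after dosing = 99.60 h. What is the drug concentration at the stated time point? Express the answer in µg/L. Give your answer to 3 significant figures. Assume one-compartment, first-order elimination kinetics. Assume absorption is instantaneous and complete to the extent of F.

95.0 µg/L

Amount reaching circulation = F × Dose = 0.62 × 358.0 = 222.0 mg
C₀ = F·Dose / Vd = 222.0 / 292 = 0.7603 mg/L
k = ln2 / t½ = 0.693147 / 33.2 = 0.02088 h⁻¹
t / t½ = 99.60 / 33.2 = 3 half-lives
C = C₀ × (1/2)^3 = 0.7603 × 0.1250 = 0.09504 mg/L
Convert: 0.09504 mg/L × 1000 = 95.04 µg/L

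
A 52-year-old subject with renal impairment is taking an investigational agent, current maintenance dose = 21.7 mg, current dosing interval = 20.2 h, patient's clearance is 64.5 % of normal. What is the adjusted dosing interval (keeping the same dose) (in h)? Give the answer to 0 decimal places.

31 h

To keep the same average steady-state level, dosing rate must scale with clearance.
CL ratio = 64.5 / 100 = 0.6450
New interval (same dose) = 20.2 / 0.6450 = 31.32 h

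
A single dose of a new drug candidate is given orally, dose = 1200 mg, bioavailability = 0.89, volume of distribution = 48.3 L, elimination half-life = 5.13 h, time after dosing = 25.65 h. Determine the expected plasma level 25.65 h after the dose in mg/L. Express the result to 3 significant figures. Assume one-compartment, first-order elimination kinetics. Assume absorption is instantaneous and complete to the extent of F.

0.691 mg/L

Amount reaching circulation = F × Dose = 0.89 × 1200 = 1068 mg
C₀ = F·Dose / Vd = 1068 / 48.3 = 22.11 mg/L
k = ln2 / t½ = 0.693147 / 5.13 = 0.1351 h⁻¹
t / t½ = 25.65 / 5.13 = 5 half-lives
C = C₀ × (1/2)^5 = 22.11 × 0.03125 = 0.6909 mg/L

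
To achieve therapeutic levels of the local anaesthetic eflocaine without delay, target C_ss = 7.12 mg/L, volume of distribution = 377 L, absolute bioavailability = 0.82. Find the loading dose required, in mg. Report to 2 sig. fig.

3300 mg

LD = Css × Vd / F = 7.12 × 377 / 0.82 = 3273 mg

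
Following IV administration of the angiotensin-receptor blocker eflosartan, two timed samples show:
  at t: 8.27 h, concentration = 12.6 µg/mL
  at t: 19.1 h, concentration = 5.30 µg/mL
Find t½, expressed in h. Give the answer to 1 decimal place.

k = ln(C₁/C₂) / (t₂ − t₁) = ln(12.6/5.30) / (19.1 − 8.27)
  = 0.8660 / 10.83 = 0.07996 h⁻¹
t½ = ln2 / k = 0.693147 / 0.07996 = 8.669 h

8.7 h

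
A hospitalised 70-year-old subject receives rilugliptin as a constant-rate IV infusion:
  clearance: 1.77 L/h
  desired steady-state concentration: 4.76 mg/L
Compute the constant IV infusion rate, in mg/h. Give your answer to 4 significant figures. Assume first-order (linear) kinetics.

At steady state, infusion rate R₀ = Css × CL = 4.76 × 1.770 = 8.425 mg/h

8.425 mg/h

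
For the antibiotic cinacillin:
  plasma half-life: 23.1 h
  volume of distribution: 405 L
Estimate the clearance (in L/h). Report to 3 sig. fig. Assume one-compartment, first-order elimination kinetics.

k = ln2 / t½ = 0.693147 / 23.1 = 0.03001 h⁻¹
CL = k × Vd = 0.03001 × 405 = 12.15 L/h

12.2 L/h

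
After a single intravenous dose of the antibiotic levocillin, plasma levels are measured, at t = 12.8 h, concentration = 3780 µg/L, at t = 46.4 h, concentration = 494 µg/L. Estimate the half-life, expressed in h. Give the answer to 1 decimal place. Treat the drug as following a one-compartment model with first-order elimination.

k = ln(C₁/C₂) / (t₂ − t₁) = ln(3780/494) / (46.4 − 12.8)
  = 2.035 / 33.60 = 0.06057 h⁻¹
t½ = ln2 / k = 0.693147 / 0.06057 = 11.44 h

11.4 h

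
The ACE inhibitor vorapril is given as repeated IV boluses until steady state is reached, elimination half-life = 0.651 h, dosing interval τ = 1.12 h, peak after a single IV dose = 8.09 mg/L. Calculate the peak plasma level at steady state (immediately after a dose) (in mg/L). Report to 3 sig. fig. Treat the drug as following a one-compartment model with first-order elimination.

11.6 mg/L

k = ln2 / t½ = 0.693147 / 0.651 = 1.065 h⁻¹
e^(−kτ) = e^(−1.065 × 1.12) = 0.3034
Accumulation ratio R = 1 / (1 − e^(−kτ)) = 1 / (1 − 0.3034) = 1.436
Steady-state peak = C₀ × R = 8.09 × 1.436 = 11.62 mg/L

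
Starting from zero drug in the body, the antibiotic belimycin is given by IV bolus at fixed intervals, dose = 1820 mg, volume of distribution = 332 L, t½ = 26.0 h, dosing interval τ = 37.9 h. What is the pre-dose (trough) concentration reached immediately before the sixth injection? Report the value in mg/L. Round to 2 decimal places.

3.12 mg/L

C₀ per dose = Dose / Vd = 1820 / 332 = 5.482 mg/L
k = ln2 / t½ = 0.693147 / 26.0 = 0.02666 h⁻¹
Fraction remaining after one interval: r = e^(−kτ) = e^(−0.02666 × 37.9) = 0.3641
Before dose 6, 5 doses have been given (aged 1τ, 2τ, 3τ, 4τ, 5τ).
C_trough = C₀ × (r + r² + … + r^5) = C₀ × r(1−r^5)/(1−r)
        = 5.482 × 0.3641 × (1 − 0.006399) / (1 − 0.3641) = 3.119 mg/L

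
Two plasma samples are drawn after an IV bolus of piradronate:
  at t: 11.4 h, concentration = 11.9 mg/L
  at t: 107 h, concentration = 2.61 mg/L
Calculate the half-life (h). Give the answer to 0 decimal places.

k = ln(C₁/C₂) / (t₂ − t₁) = ln(11.9/2.61) / (107 − 11.4)
  = 1.517 / 95.60 = 0.01587 h⁻¹
t½ = ln2 / k = 0.693147 / 0.01587 = 43.68 h

44 h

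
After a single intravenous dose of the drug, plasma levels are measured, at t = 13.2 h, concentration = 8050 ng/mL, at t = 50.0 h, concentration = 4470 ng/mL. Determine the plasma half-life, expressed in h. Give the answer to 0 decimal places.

k = ln(C₁/C₂) / (t₂ − t₁) = ln(8050/4470) / (50.0 − 13.2)
  = 0.5883 / 36.80 = 0.01599 h⁻¹
t½ = ln2 / k = 0.693147 / 0.01599 = 43.35 h

43 h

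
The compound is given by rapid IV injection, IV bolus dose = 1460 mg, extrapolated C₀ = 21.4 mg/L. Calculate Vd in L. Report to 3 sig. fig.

Vd = Dose / C₀ = 1460 / 21.4 = 68.22 L

68.2 L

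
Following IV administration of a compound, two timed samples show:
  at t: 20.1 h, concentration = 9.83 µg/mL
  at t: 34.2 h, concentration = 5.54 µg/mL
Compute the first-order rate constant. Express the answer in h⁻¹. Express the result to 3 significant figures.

0.0407 h⁻¹

k = ln(C₁/C₂) / (t₂ − t₁) = ln(9.83/5.54) / (34.2 − 20.1)
  = 0.5734 / 14.10 = 0.04067 h⁻¹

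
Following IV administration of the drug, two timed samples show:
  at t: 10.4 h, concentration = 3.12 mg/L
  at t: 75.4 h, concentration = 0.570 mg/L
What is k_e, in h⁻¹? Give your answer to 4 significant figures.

k = ln(C₁/C₂) / (t₂ − t₁) = ln(3.12/0.570) / (75.4 − 10.4)
  = 1.700 / 65.00 = 0.02615 h⁻¹

0.02615 h⁻¹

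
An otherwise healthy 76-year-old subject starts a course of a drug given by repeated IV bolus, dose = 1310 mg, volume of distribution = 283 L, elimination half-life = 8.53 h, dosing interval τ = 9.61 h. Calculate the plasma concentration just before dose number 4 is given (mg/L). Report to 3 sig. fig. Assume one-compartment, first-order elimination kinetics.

C₀ per dose = Dose / Vd = 1310 / 283 = 4.629 mg/L
k = ln2 / t½ = 0.693147 / 8.53 = 0.08126 h⁻¹
Fraction remaining after one interval: r = e^(−kτ) = e^(−0.08126 × 9.61) = 0.4580
Before dose 4, 3 doses have been given (aged 1τ, 2τ, 3τ).
C_trough = C₀ × (r + r² + … + r^3) = C₀ × r(1−r^3)/(1−r)
        = 4.629 × 0.4580 × (1 − 0.09607) / (1 − 0.4580) = 3.536 mg/L

3.54 mg/L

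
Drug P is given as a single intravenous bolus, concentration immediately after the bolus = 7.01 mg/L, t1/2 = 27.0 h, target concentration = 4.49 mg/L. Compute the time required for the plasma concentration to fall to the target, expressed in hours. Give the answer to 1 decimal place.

17.4 h

k = ln2 / t½ = 0.693147 / 27.0 = 0.02567 h⁻¹
t = ln(C₀ / C) / k = ln(7.010 / 4.49) / 0.02567
  = ln(1.561) / 0.02567 = 0.4453 / 0.02567 = 17.35 h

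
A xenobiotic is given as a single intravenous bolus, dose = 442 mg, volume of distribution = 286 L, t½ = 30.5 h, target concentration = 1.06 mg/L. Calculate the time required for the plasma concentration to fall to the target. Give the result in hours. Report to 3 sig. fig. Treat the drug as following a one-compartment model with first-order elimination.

C₀ = Dose / Vd = 442.0 / 286 = 1.545 mg/L
k = ln2 / t½ = 0.693147 / 30.5 = 0.02273 h⁻¹
t = ln(C₀ / C) / k = ln(1.545 / 1.06) / 0.02273
  = ln(1.458) / 0.02273 = 0.3771 / 0.02273 = 16.59 h

16.6 h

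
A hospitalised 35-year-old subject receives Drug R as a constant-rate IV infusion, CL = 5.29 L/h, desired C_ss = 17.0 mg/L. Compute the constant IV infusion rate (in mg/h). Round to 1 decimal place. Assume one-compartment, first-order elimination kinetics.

89.9 mg/h

At steady state, infusion rate R₀ = Css × CL = 17.0 × 5.290 = 89.93 mg/h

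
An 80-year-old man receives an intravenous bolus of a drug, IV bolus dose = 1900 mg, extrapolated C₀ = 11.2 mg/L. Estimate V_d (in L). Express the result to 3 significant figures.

170 L

Vd = Dose / C₀ = 1900 / 11.2 = 169.6 L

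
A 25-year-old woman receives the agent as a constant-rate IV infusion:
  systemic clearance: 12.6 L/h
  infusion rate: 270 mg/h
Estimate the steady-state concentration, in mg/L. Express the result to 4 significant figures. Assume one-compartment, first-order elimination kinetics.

21.43 mg/L

At steady state Css = R₀ / CL = 270 / 12.60 = 21.43 mg/L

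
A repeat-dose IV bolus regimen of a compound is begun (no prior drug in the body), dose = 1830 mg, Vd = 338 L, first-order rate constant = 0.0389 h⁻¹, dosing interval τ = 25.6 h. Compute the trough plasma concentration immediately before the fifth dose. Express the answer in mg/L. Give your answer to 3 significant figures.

C₀ per dose = Dose / Vd = 1830 / 338 = 5.414 mg/L
Fraction remaining after one interval: r = e^(−kτ) = e^(−0.03890 × 25.6) = 0.3694
Before dose 5, 4 doses have been given (aged 1τ, 2τ, 3τ, 4τ).
C_trough = C₀ × (r + r² + … + r^4) = C₀ × r(1−r^4)/(1−r)
        = 5.414 × 0.3694 × (1 − 0.01862) / (1 − 0.3694) = 3.112 mg/L

3.11 mg/L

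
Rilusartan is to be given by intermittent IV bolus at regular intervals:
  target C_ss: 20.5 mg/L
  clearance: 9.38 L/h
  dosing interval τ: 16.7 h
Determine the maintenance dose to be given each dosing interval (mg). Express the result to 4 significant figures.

At steady state, Dose/τ = Css × CL.
Dose = Css × CL × τ = 20.5 × 9.380 × 16.7 = 3211 mg

3211 mg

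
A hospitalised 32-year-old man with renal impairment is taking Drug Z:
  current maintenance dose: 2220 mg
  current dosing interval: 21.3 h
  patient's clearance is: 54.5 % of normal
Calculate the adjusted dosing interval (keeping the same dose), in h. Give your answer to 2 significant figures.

39 h

To keep the same average steady-state level, dosing rate must scale with clearance.
CL ratio = 54.5 / 100 = 0.5450
New interval (same dose) = 21.3 / 0.5450 = 39.08 h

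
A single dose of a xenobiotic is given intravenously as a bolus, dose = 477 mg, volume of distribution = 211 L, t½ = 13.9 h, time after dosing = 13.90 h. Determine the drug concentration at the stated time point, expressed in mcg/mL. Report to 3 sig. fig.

C₀ = Dose / Vd = 477.0 / 211 = 2.261 mg/L
k = ln2 / t½ = 0.693147 / 13.9 = 0.04987 h⁻¹
t / t½ = 13.90 / 13.9 = 1 half-lives
C = C₀ × (1/2)^1 = 2.261 × 0.5000 = 1.131 mg/L
(1.131 mg/L = 1.131 mcg/mL)

1.13 mcg/mL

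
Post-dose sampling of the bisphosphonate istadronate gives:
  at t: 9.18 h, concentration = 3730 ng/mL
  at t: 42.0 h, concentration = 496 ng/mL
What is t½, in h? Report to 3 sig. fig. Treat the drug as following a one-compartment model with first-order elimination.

k = ln(C₁/C₂) / (t₂ − t₁) = ln(3730/496) / (42.0 − 9.18)
  = 2.018 / 32.82 = 0.06149 h⁻¹
t½ = ln2 / k = 0.693147 / 0.06149 = 11.27 h

11.3 h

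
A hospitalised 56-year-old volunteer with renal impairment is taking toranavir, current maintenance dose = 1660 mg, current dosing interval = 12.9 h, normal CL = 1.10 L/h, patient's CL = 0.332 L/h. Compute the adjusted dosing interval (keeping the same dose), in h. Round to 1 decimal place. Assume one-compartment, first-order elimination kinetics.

To keep the same average steady-state level, dosing rate must scale with clearance.
CL ratio = 0.332 / 1.10 = 0.3018
New interval (same dose) = 12.9 / 0.3018 = 42.74 h

42.7 h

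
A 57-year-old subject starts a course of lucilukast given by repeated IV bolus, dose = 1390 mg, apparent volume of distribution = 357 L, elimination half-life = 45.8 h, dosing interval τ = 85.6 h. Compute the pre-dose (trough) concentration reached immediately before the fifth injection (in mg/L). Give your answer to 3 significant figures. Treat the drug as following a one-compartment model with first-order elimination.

1.46 mg/L

C₀ per dose = Dose / Vd = 1390 / 357 = 3.894 mg/L
k = ln2 / t½ = 0.693147 / 45.8 = 0.01513 h⁻¹
Fraction remaining after one interval: r = e^(−kτ) = e^(−0.01513 × 85.6) = 0.2739
Before dose 5, 4 doses have been given (aged 1τ, 2τ, 3τ, 4τ).
C_trough = C₀ × (r + r² + … + r^4) = C₀ × r(1−r^4)/(1−r)
        = 3.894 × 0.2739 × (1 − 0.005628) / (1 − 0.2739) = 1.461 mg/L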